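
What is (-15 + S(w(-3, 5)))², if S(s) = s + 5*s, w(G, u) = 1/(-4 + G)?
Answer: 12321/49 ≈ 251.45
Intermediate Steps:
S(s) = 6*s
(-15 + S(w(-3, 5)))² = (-15 + 6/(-4 - 3))² = (-15 + 6/(-7))² = (-15 + 6*(-⅐))² = (-15 - 6/7)² = (-111/7)² = 12321/49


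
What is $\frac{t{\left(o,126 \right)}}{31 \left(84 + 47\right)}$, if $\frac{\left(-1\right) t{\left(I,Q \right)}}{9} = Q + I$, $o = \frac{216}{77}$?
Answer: $- \frac{89262}{312697} \approx -0.28546$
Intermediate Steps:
$o = \frac{216}{77}$ ($o = 216 \cdot \frac{1}{77} = \frac{216}{77} \approx 2.8052$)
$t{\left(I,Q \right)} = - 9 I - 9 Q$ ($t{\left(I,Q \right)} = - 9 \left(Q + I\right) = - 9 \left(I + Q\right) = - 9 I - 9 Q$)
$\frac{t{\left(o,126 \right)}}{31 \left(84 + 47\right)} = \frac{\left(-9\right) \frac{216}{77} - 1134}{31 \left(84 + 47\right)} = \frac{- \frac{1944}{77} - 1134}{31 \cdot 131} = - \frac{89262}{77 \cdot 4061} = \left(- \frac{89262}{77}\right) \frac{1}{4061} = - \frac{89262}{312697}$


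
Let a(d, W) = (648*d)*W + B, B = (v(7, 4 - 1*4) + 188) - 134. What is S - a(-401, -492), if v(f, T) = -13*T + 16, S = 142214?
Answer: -127703072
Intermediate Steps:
v(f, T) = 16 - 13*T
B = 70 (B = ((16 - 13*(4 - 1*4)) + 188) - 134 = ((16 - 13*(4 - 4)) + 188) - 134 = ((16 - 13*0) + 188) - 134 = ((16 + 0) + 188) - 134 = (16 + 188) - 134 = 204 - 134 = 70)
a(d, W) = 70 + 648*W*d (a(d, W) = (648*d)*W + 70 = 648*W*d + 70 = 70 + 648*W*d)
S - a(-401, -492) = 142214 - (70 + 648*(-492)*(-401)) = 142214 - (70 + 127845216) = 142214 - 1*127845286 = 142214 - 127845286 = -127703072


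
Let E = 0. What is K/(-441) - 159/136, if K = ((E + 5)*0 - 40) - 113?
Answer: -5479/6664 ≈ -0.82218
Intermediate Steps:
K = -153 (K = ((0 + 5)*0 - 40) - 113 = (5*0 - 40) - 113 = (0 - 40) - 113 = -40 - 113 = -153)
K/(-441) - 159/136 = -153/(-441) - 159/136 = -153*(-1/441) - 159*1/136 = 17/49 - 159/136 = -5479/6664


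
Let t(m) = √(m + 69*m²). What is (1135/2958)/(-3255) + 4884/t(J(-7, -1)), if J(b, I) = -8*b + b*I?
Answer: -227/1925658 + 814*√7609/7609 ≈ 9.3316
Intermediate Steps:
J(b, I) = -8*b + I*b
(1135/2958)/(-3255) + 4884/t(J(-7, -1)) = (1135/2958)/(-3255) + 4884/(√((-7*(-8 - 1))*(1 + 69*(-7*(-8 - 1))))) = (1135*(1/2958))*(-1/3255) + 4884/(√((-7*(-9))*(1 + 69*(-7*(-9))))) = (1135/2958)*(-1/3255) + 4884/(√(63*(1 + 69*63))) = -227/1925658 + 4884/(√(63*(1 + 4347))) = -227/1925658 + 4884/(√(63*4348)) = -227/1925658 + 4884/(√273924) = -227/1925658 + 4884/((6*√7609)) = -227/1925658 + 4884*(√7609/45654) = -227/1925658 + 814*√7609/7609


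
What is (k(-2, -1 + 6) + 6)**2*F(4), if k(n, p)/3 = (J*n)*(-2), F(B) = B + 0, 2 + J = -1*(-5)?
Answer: 7056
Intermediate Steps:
J = 3 (J = -2 - 1*(-5) = -2 + 5 = 3)
F(B) = B
k(n, p) = -18*n (k(n, p) = 3*((3*n)*(-2)) = 3*(-6*n) = -18*n)
(k(-2, -1 + 6) + 6)**2*F(4) = (-18*(-2) + 6)**2*4 = (36 + 6)**2*4 = 42**2*4 = 1764*4 = 7056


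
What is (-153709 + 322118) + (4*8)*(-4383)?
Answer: 28153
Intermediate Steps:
(-153709 + 322118) + (4*8)*(-4383) = 168409 + 32*(-4383) = 168409 - 140256 = 28153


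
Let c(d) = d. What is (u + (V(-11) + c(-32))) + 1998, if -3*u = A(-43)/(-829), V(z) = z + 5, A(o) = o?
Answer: 4874477/2487 ≈ 1960.0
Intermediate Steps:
V(z) = 5 + z
u = -43/2487 (u = -(-43)/(3*(-829)) = -(-43)*(-1)/(3*829) = -1/3*43/829 = -43/2487 ≈ -0.017290)
(u + (V(-11) + c(-32))) + 1998 = (-43/2487 + ((5 - 11) - 32)) + 1998 = (-43/2487 + (-6 - 32)) + 1998 = (-43/2487 - 38) + 1998 = -94549/2487 + 1998 = 4874477/2487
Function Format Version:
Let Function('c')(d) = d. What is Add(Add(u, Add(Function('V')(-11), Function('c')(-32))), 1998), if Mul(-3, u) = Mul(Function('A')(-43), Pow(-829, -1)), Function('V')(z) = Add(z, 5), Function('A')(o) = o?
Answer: Rational(4874477, 2487) ≈ 1960.0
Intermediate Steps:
Function('V')(z) = Add(5, z)
u = Rational(-43, 2487) (u = Mul(Rational(-1, 3), Mul(-43, Pow(-829, -1))) = Mul(Rational(-1, 3), Mul(-43, Rational(-1, 829))) = Mul(Rational(-1, 3), Rational(43, 829)) = Rational(-43, 2487) ≈ -0.017290)
Add(Add(u, Add(Function('V')(-11), Function('c')(-32))), 1998) = Add(Add(Rational(-43, 2487), Add(Add(5, -11), -32)), 1998) = Add(Add(Rational(-43, 2487), Add(-6, -32)), 1998) = Add(Add(Rational(-43, 2487), -38), 1998) = Add(Rational(-94549, 2487), 1998) = Rational(4874477, 2487)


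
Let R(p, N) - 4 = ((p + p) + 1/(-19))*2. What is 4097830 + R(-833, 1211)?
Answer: 77795536/19 ≈ 4.0945e+6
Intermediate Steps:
R(p, N) = 74/19 + 4*p (R(p, N) = 4 + ((p + p) + 1/(-19))*2 = 4 + (2*p - 1/19)*2 = 4 + (-1/19 + 2*p)*2 = 4 + (-2/19 + 4*p) = 74/19 + 4*p)
4097830 + R(-833, 1211) = 4097830 + (74/19 + 4*(-833)) = 4097830 + (74/19 - 3332) = 4097830 - 63234/19 = 77795536/19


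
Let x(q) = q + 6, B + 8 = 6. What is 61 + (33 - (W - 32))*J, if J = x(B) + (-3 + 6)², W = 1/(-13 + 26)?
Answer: 905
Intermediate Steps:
B = -2 (B = -8 + 6 = -2)
W = 1/13 ≈ 0.076923
x(q) = 6 + q
J = 13 (J = (6 - 2) + (-3 + 6)² = 4 + 3² = 4 + 9 = 13)
61 + (33 - (W - 32))*J = 61 + (33 - (1/13 - 32))*13 = 61 + (33 - 1*(-415/13))*13 = 61 + (33 + 415/13)*13 = 61 + (844/13)*13 = 61 + 844 = 905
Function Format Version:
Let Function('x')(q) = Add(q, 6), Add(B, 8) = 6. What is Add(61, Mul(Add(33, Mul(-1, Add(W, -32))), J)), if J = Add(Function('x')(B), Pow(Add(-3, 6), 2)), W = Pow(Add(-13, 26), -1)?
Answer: 905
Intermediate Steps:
B = -2 (B = Add(-8, 6) = -2)
W = Rational(1, 13) (W = Pow(13, -1) = Rational(1, 13) ≈ 0.076923)
Function('x')(q) = Add(6, q)
J = 13 (J = Add(Add(6, -2), Pow(Add(-3, 6), 2)) = Add(4, Pow(3, 2)) = Add(4, 9) = 13)
Add(61, Mul(Add(33, Mul(-1, Add(W, -32))), J)) = Add(61, Mul(Add(33, Mul(-1, Add(Rational(1, 13), -32))), 13)) = Add(61, Mul(Add(33, Mul(-1, Rational(-415, 13))), 13)) = Add(61, Mul(Add(33, Rational(415, 13)), 13)) = Add(61, Mul(Rational(844, 13), 13)) = Add(61, 844) = 905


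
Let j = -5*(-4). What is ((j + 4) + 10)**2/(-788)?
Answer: -289/197 ≈ -1.4670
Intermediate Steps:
j = 20
((j + 4) + 10)**2/(-788) = ((20 + 4) + 10)**2/(-788) = (24 + 10)**2*(-1/788) = 34**2*(-1/788) = 1156*(-1/788) = -289/197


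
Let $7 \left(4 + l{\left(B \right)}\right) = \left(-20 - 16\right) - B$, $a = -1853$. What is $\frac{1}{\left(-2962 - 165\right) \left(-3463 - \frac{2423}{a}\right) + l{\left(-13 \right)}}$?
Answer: $\frac{12971}{140407246221} \approx 9.2381 \cdot 10^{-8}$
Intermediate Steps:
$l{\left(B \right)} = - \frac{64}{7} - \frac{B}{7}$ ($l{\left(B \right)} = -4 + \frac{\left(-20 - 16\right) - B}{7} = -4 + \frac{-36 - B}{7} = -4 - \left(\frac{36}{7} + \frac{B}{7}\right) = - \frac{64}{7} - \frac{B}{7}$)
$\frac{1}{\left(-2962 - 165\right) \left(-3463 - \frac{2423}{a}\right) + l{\left(-13 \right)}} = \frac{1}{\left(-2962 - 165\right) \left(-3463 - \frac{2423}{-1853}\right) - \frac{51}{7}} = \frac{1}{- 3127 \left(-3463 - - \frac{2423}{1853}\right) + \left(- \frac{64}{7} + \frac{13}{7}\right)} = \frac{1}{- 3127 \left(-3463 + \frac{2423}{1853}\right) - \frac{51}{7}} = \frac{1}{\left(-3127\right) \left(- \frac{6414516}{1853}\right) - \frac{51}{7}} = \frac{1}{\frac{20058191532}{1853} - \frac{51}{7}} = \frac{1}{\frac{140407246221}{12971}} = \frac{12971}{140407246221}$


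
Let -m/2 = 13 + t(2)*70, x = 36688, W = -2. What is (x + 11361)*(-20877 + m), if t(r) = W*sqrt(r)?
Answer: -1004368247 + 13453720*sqrt(2) ≈ -9.8534e+8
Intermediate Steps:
t(r) = -2*sqrt(r)
m = -26 + 280*sqrt(2) (m = -2*(13 - 2*sqrt(2)*70) = -2*(13 - 140*sqrt(2)) = -26 + 280*sqrt(2) ≈ 369.98)
(x + 11361)*(-20877 + m) = (36688 + 11361)*(-20877 + (-26 + 280*sqrt(2))) = 48049*(-20903 + 280*sqrt(2)) = -1004368247 + 13453720*sqrt(2)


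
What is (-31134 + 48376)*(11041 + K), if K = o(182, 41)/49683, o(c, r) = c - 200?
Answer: 3152699613790/16561 ≈ 1.9037e+8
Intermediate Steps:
o(c, r) = -200 + c
K = -6/16561 (K = (-200 + 182)/49683 = -18*1/49683 = -6/16561 ≈ -0.00036230)
(-31134 + 48376)*(11041 + K) = (-31134 + 48376)*(11041 - 6/16561) = 17242*(182849995/16561) = 3152699613790/16561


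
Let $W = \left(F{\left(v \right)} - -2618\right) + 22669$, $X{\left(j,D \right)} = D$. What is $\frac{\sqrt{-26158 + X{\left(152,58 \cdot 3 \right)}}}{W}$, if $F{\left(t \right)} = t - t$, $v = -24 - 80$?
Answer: $\frac{8 i \sqrt{406}}{25287} \approx 0.0063746 i$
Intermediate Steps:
$v = -104$ ($v = -24 - 80 = -104$)
$F{\left(t \right)} = 0$
$W = 25287$ ($W = \left(0 - -2618\right) + 22669 = \left(0 + \left(-13558 + 16176\right)\right) + 22669 = \left(0 + 2618\right) + 22669 = 2618 + 22669 = 25287$)
$\frac{\sqrt{-26158 + X{\left(152,58 \cdot 3 \right)}}}{W} = \frac{\sqrt{-26158 + 58 \cdot 3}}{25287} = \sqrt{-26158 + 174} \cdot \frac{1}{25287} = \sqrt{-25984} \cdot \frac{1}{25287} = 8 i \sqrt{406} \cdot \frac{1}{25287} = \frac{8 i \sqrt{406}}{25287}$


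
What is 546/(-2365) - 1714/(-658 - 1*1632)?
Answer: 280327/541585 ≈ 0.51760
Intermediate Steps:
546/(-2365) - 1714/(-658 - 1*1632) = 546*(-1/2365) - 1714/(-658 - 1632) = -546/2365 - 1714/(-2290) = -546/2365 - 1714*(-1/2290) = -546/2365 + 857/1145 = 280327/541585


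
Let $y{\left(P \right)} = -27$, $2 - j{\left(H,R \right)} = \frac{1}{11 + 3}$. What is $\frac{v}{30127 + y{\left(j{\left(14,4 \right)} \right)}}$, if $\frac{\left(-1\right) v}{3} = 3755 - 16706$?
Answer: $\frac{38853}{30100} \approx 1.2908$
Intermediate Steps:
$j{\left(H,R \right)} = \frac{27}{14}$ ($j{\left(H,R \right)} = 2 - \frac{1}{11 + 3} = 2 - \frac{1}{14} = \frac{27}{14}$)
$v = 38853$ ($v = - 3 \left(3755 - 16706\right) = \left(-3\right) \left(-12951\right) = 38853$)
$\frac{v}{30127 + y{\left(j{\left(14,4 \right)} \right)}} = \frac{38853}{30127 - 27} = \frac{38853}{30100}$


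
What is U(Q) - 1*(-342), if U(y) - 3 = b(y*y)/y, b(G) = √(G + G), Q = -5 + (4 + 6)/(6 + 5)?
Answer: 345 - √2 ≈ 343.59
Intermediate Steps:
Q = -45/11 (Q = -5 + 10/11 = -45/11 ≈ -4.0909)
b(G) = √2*√G (b(G) = √(2*G) = √2*√G)
U(y) = 3 + √2*√(y²)/y (U(y) = 3 + (√2*√(y*y))/y = 3 + (√2*√(y²))/y = 3 + √2*√(y²)/y)
U(Q) - 1*(-342) = (3 + √2*√((-45/11)²)/(-45/11)) - 1*(-342) = (3 + √2*(-11/45)*√(2025/121)) + 342 = (3 + √2*(-11/45)*(45/11)) + 342 = (3 - √2) + 342 = 345 - √2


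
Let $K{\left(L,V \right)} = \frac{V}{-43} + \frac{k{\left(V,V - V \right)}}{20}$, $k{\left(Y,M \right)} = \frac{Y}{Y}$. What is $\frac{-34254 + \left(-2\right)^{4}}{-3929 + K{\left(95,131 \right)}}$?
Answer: $\frac{29444680}{3381517} \approx 8.7075$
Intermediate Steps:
$k{\left(Y,M \right)} = 1$
$K{\left(L,V \right)} = \frac{1}{20} - \frac{V}{43}$ ($K{\left(L,V \right)} = \frac{V}{-43} + 1 \cdot \frac{1}{20} = V \left(- \frac{1}{43}\right) + 1 \cdot \frac{1}{20} = - \frac{V}{43} + \frac{1}{20} = \frac{1}{20} - \frac{V}{43}$)
$\frac{-34254 + \left(-2\right)^{4}}{-3929 + K{\left(95,131 \right)}} = \frac{-34254 + \left(-2\right)^{4}}{-3929 + \left(\frac{1}{20} - \frac{131}{43}\right)} = \frac{-34254 + 16}{-3929 + \left(\frac{1}{20} - \frac{131}{43}\right)} = - \frac{34238}{-3929 - \frac{2577}{860}} = - \frac{34238}{- \frac{3381517}{860}} = \left(-34238\right) \left(- \frac{860}{3381517}\right) = \frac{29444680}{3381517}$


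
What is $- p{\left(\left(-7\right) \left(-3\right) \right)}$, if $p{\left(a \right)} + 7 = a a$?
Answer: $-434$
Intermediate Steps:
$p{\left(a \right)} = -7 + a^{2}$ ($p{\left(a \right)} = -7 + a a = -7 + a^{2}$)
$- p{\left(\left(-7\right) \left(-3\right) \right)} = - (-7 + \left(\left(-7\right) \left(-3\right)\right)^{2}) = - (-7 + 21^{2}) = - (-7 + 441) = \left(-1\right) 434 = -434$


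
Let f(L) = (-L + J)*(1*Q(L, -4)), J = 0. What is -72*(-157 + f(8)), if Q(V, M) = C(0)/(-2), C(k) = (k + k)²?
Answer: 11304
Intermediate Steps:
C(k) = 4*k² (C(k) = (2*k)² = 4*k²)
Q(V, M) = 0 (Q(V, M) = (4*0²)/(-2) = (4*0)*(-½) = 0*(-½) = 0)
f(L) = 0 (f(L) = (-L + 0)*(1*0) = -L*0 = 0)
-72*(-157 + f(8)) = -72*(-157 + 0) = -72*(-157) = 11304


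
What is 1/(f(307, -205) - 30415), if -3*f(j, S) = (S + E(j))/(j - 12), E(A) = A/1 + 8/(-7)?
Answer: -6195/188421631 ≈ -3.2878e-5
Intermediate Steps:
E(A) = -8/7 + A (E(A) = A*1 + 8*(-1/7) = A - 8/7 = -8/7 + A)
f(j, S) = -(-8/7 + S + j)/(3*(-12 + j)) (f(j, S) = -(S + (-8/7 + j))/(3*(j - 12)) = -(-8/7 + S + j)/(3*(-12 + j)))
1/(f(307, -205) - 30415) = 1/((8 - 7*(-205) - 7*307)/(21*(-12 + 307)) - 30415) = 1/((1/21)*(8 + 1435 - 2149)/295 - 30415) = 1/((1/21)*(1/295)*(-706) - 30415) = 1/(-706/6195 - 30415) = 1/(-188421631/6195) = -6195/188421631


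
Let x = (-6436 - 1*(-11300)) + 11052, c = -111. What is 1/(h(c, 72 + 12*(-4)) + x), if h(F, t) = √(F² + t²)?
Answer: 15916/253306159 - 3*√1433/253306159 ≈ 6.2385e-5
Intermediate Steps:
x = 15916 (x = (-6436 + 11300) + 11052 = 4864 + 11052 = 15916)
1/(h(c, 72 + 12*(-4)) + x) = 1/(√((-111)² + (72 + 12*(-4))²) + 15916) = 1/(√(12321 + (72 - 48)²) + 15916) = 1/(√(12321 + 24²) + 15916) = 1/(√(12321 + 576) + 15916) = 1/(√12897 + 15916) = 1/(3*√1433 + 15916) = 1/(15916 + 3*√1433)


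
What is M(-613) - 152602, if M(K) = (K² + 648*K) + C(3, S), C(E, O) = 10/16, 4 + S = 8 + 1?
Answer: -1392451/8 ≈ -1.7406e+5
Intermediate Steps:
S = 5 (S = -4 + (8 + 1) = -4 + 9 = 5)
C(E, O) = 5/8 (C(E, O) = 10*(1/16) = 5/8)
M(K) = 5/8 + K² + 648*K (M(K) = (K² + 648*K) + 5/8 = 5/8 + K² + 648*K)
M(-613) - 152602 = (5/8 + (-613)² + 648*(-613)) - 152602 = (5/8 + 375769 - 397224) - 152602 = -171635/8 - 152602 = -1392451/8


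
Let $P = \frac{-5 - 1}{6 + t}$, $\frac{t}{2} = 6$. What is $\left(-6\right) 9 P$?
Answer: $18$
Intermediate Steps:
$t = 12$ ($t = 2 \cdot 6 = 12$)
$P = - \frac{1}{3}$ ($P = \frac{-5 - 1}{6 + 12} = - \frac{6}{18} = \left(-6\right) \frac{1}{18} = - \frac{1}{3} \approx -0.33333$)
$\left(-6\right) 9 P = \left(-6\right) 9 \left(- \frac{1}{3}\right) = \left(-54\right) \left(- \frac{1}{3}\right) = 18$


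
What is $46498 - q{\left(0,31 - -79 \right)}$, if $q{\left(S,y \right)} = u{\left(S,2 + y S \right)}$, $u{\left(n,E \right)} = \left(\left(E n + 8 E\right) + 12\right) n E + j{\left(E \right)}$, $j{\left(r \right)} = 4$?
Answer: $46494$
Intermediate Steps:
$u{\left(n,E \right)} = 4 + E n \left(12 + 8 E + E n\right)$ ($u{\left(n,E \right)} = \left(\left(E n + 8 E\right) + 12\right) n E + 4 = \left(\left(8 E + E n\right) + 12\right) n E + 4 = \left(12 + 8 E + E n\right) n E + 4 = n \left(12 + 8 E + E n\right) E + 4 = E n \left(12 + 8 E + E n\right) + 4 = 4 + E n \left(12 + 8 E + E n\right)$)
$q{\left(S,y \right)} = 4 + S^{2} \left(2 + S y\right)^{2} + 8 S \left(2 + S y\right)^{2} + 12 S \left(2 + S y\right)$ ($q{\left(S,y \right)} = 4 + \left(2 + y S\right)^{2} S^{2} + 8 S \left(2 + y S\right)^{2} + 12 \left(2 + y S\right) S = 4 + \left(2 + S y\right)^{2} S^{2} + 8 S \left(2 + S y\right)^{2} + 12 \left(2 + S y\right) S = 4 + S^{2} \left(2 + S y\right)^{2} + 8 S \left(2 + S y\right)^{2} + 12 S \left(2 + S y\right)$)
$46498 - q{\left(0,31 - -79 \right)} = 46498 - \left(4 + 0^{2} \left(2 + 0 \left(31 - -79\right)\right)^{2} + 8 \cdot 0 \left(2 + 0 \left(31 - -79\right)\right)^{2} + 12 \cdot 0 \left(2 + 0 \left(31 - -79\right)\right)\right) = 46498 - \left(4 + 0 \left(2 + 0 \left(31 + 79\right)\right)^{2} + 8 \cdot 0 \left(2 + 0 \left(31 + 79\right)\right)^{2} + 12 \cdot 0 \left(2 + 0 \left(31 + 79\right)\right)\right) = 46498 - \left(4 + 0 \left(2 + 0 \cdot 110\right)^{2} + 8 \cdot 0 \left(2 + 0 \cdot 110\right)^{2} + 12 \cdot 0 \left(2 + 0 \cdot 110\right)\right) = 46498 - \left(4 + 0 \left(2 + 0\right)^{2} + 8 \cdot 0 \left(2 + 0\right)^{2} + 12 \cdot 0 \left(2 + 0\right)\right) = 46498 - \left(4 + 0 \cdot 2^{2} + 8 \cdot 0 \cdot 2^{2} + 12 \cdot 0 \cdot 2\right) = 46498 - \left(4 + 0 \cdot 4 + 8 \cdot 0 \cdot 4 + 0\right) = 46498 - \left(4 + 0 + 0 + 0\right) = 46498 - 4 = 46494$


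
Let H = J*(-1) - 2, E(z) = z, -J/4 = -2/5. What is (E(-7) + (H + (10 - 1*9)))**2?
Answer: 2304/25 ≈ 92.160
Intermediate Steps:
J = 8/5 (J = -(-8)/5 = -4*(-2/5) = 8/5 ≈ 1.6000)
H = -18/5 (H = (8/5)*(-1) - 2 = -8/5 - 2 = -18/5 ≈ -3.6000)
(E(-7) + (H + (10 - 1*9)))**2 = (-7 + (-18/5 + (10 - 1*9)))**2 = (-7 + (-18/5 + (10 - 9)))**2 = (-7 + (-18/5 + 1))**2 = (-7 - 13/5)**2 = (-48/5)**2 = 2304/25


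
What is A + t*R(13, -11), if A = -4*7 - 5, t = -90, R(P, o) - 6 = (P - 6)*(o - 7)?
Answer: 10767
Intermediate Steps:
R(P, o) = 6 + (-7 + o)*(-6 + P) (R(P, o) = 6 + (P - 6)*(o - 7) = 6 + (-6 + P)*(-7 + o) = 6 + (-7 + o)*(-6 + P))
A = -33 (A = -28 - 5 = -33)
A + t*R(13, -11) = -33 - 90*(48 - 7*13 - 6*(-11) + 13*(-11)) = -33 - 90*(48 - 91 + 66 - 143) = -33 - 90*(-120) = -33 + 10800 = 10767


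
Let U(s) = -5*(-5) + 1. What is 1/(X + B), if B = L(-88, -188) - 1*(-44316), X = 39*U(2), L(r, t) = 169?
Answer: 1/45499 ≈ 2.1979e-5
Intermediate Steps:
U(s) = 26 (U(s) = 25 + 1 = 26)
X = 1014 (X = 39*26 = 1014)
B = 44485 (B = 169 - 1*(-44316) = 169 + 44316 = 44485)
1/(X + B) = 1/(1014 + 44485) = 1/45499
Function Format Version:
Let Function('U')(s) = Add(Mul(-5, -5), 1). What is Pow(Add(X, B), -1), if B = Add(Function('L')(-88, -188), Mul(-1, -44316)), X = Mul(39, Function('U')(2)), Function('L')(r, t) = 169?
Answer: Rational(1, 45499) ≈ 2.1979e-5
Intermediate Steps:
Function('U')(s) = 26 (Function('U')(s) = Add(25, 1) = 26)
X = 1014 (X = Mul(39, 26) = 1014)
B = 44485 (B = Add(169, Mul(-1, -44316)) = Add(169, 44316) = 44485)
Pow(Add(X, B), -1) = Pow(Add(1014, 44485), -1) = Pow(45499, -1) = Rational(1, 45499)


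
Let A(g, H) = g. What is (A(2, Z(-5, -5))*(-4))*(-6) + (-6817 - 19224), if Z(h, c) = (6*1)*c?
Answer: -25993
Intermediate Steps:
Z(h, c) = 6*c
(A(2, Z(-5, -5))*(-4))*(-6) + (-6817 - 19224) = (2*(-4))*(-6) + (-6817 - 19224) = -8*(-6) - 26041 = 48 - 26041 = -25993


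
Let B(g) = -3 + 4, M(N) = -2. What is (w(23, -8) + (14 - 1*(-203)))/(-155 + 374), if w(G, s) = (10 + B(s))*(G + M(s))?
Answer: 448/219 ≈ 2.0457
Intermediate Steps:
B(g) = 1
w(G, s) = -22 + 11*G (w(G, s) = (10 + 1)*(G - 2) = 11*(-2 + G) = -22 + 11*G)
(w(23, -8) + (14 - 1*(-203)))/(-155 + 374) = ((-22 + 11*23) + (14 - 1*(-203)))/(-155 + 374) = ((-22 + 253) + (14 + 203))/219 = (231 + 217)*(1/219) = 448*(1/219) = 448/219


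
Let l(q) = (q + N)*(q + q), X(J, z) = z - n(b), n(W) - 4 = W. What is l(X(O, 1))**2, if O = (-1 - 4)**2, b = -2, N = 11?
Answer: 400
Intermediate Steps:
n(W) = 4 + W
O = 25 (O = (-5)**2 = 25)
X(J, z) = -2 + z (X(J, z) = z - (4 - 2) = z - 1*2 = z - 2 = -2 + z)
l(q) = 2*q*(11 + q) (l(q) = (q + 11)*(q + q) = (11 + q)*(2*q) = 2*q*(11 + q))
l(X(O, 1))**2 = (2*(-2 + 1)*(11 + (-2 + 1)))**2 = (2*(-1)*(11 - 1))**2 = (2*(-1)*10)**2 = (-20)**2 = 400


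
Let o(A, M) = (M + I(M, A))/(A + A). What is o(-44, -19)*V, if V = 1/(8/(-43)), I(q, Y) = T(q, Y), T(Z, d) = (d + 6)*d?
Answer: 71079/704 ≈ 100.96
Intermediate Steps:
T(Z, d) = d*(6 + d) (T(Z, d) = (6 + d)*d = d*(6 + d))
I(q, Y) = Y*(6 + Y)
o(A, M) = (M + A*(6 + A))/(2*A) (o(A, M) = (M + A*(6 + A))/(A + A) = (M + A*(6 + A))/((2*A)) = (M + A*(6 + A))*(1/(2*A)) = (M + A*(6 + A))/(2*A))
V = -43/8 (V = 1/(8*(-1/43)) = 1/(-8/43) = -43/8 ≈ -5.3750)
o(-44, -19)*V = ((½)*(-19 - 44*(6 - 44))/(-44))*(-43/8) = ((½)*(-1/44)*(-19 - 44*(-38)))*(-43/8) = ((½)*(-1/44)*(-19 + 1672))*(-43/8) = ((½)*(-1/44)*1653)*(-43/8) = -1653/88*(-43/8) = 71079/704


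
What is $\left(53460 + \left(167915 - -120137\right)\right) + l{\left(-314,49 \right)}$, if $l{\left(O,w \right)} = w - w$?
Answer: $341512$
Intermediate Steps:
$l{\left(O,w \right)} = 0$
$\left(53460 + \left(167915 - -120137\right)\right) + l{\left(-314,49 \right)} = \left(53460 + \left(167915 - -120137\right)\right) + 0 = \left(53460 + \left(167915 + 120137\right)\right) + 0 = \left(53460 + 288052\right) + 0 = 341512 + 0 = 341512$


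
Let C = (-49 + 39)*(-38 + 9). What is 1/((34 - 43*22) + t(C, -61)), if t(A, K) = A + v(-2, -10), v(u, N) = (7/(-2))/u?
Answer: -4/2481 ≈ -0.0016123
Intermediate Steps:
C = 290 (C = -10*(-29) = 290)
v(u, N) = -7/(2*u) (v(u, N) = (7*(-1/2))/u = -7/(2*u))
t(A, K) = 7/4 + A (t(A, K) = A - 7/2/(-2) = A - 7/2*(-1/2) = A + 7/4 = 7/4 + A)
1/((34 - 43*22) + t(C, -61)) = 1/((34 - 43*22) + (7/4 + 290)) = 1/((34 - 946) + 1167/4) = 1/(-912 + 1167/4) = 1/(-2481/4) = -4/2481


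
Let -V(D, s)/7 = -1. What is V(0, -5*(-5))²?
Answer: 49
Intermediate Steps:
V(D, s) = 7 (V(D, s) = -7*(-1) = 7)
V(0, -5*(-5))² = 7² = 49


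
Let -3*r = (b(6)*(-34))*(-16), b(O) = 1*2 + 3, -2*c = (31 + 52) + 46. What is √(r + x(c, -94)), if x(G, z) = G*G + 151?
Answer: √122565/6 ≈ 58.349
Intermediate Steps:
c = -129/2 (c = -((31 + 52) + 46)/2 = -(83 + 46)/2 = -½*129 = -129/2 ≈ -64.500)
b(O) = 5 (b(O) = 2 + 3 = 5)
x(G, z) = 151 + G² (x(G, z) = G² + 151 = 151 + G²)
r = -2720/3 (r = -5*(-34)*(-16)/3 = -(-170)*(-16)/3 = -⅓*2720 = -2720/3 ≈ -906.67)
√(r + x(c, -94)) = √(-2720/3 + (151 + (-129/2)²)) = √(-2720/3 + (151 + 16641/4)) = √(-2720/3 + 17245/4) = √(40855/12) = √122565/6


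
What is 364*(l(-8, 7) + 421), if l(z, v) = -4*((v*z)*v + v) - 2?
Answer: 713076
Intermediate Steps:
l(z, v) = -2 - 4*v - 4*z*v² (l(z, v) = -4*(z*v² + v) - 2 = -4*(v + z*v²) - 2 = (-4*v - 4*z*v²) - 2 = -2 - 4*v - 4*z*v²)
364*(l(-8, 7) + 421) = 364*((-2 - 4*7 - 4*(-8)*7²) + 421) = 364*((-2 - 28 - 4*(-8)*49) + 421) = 364*((-2 - 28 + 1568) + 421) = 364*(1538 + 421) = 364*1959 = 713076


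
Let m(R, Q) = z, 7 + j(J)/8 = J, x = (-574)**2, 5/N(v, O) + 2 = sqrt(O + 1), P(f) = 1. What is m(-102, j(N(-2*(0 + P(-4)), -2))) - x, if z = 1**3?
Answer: -329475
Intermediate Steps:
N(v, O) = 5/(-2 + sqrt(1 + O)) (N(v, O) = 5/(-2 + sqrt(O + 1)) = 5/(-2 + sqrt(1 + O)))
x = 329476
z = 1
j(J) = -56 + 8*J
m(R, Q) = 1
m(-102, j(N(-2*(0 + P(-4)), -2))) - x = 1 - 1*329476 = 1 - 329476 = -329475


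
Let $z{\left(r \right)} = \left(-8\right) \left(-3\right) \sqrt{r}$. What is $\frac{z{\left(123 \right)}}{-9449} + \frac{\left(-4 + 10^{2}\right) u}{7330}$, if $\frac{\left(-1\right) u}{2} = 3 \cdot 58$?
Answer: $- \frac{16704}{3665} - \frac{24 \sqrt{123}}{9449} \approx -4.5859$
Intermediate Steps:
$u = -348$ ($u = - 2 \cdot 3 \cdot 58 = \left(-2\right) 174 = -348$)
$z{\left(r \right)} = 24 \sqrt{r}$
$\frac{z{\left(123 \right)}}{-9449} + \frac{\left(-4 + 10^{2}\right) u}{7330} = \frac{24 \sqrt{123}}{-9449} + \frac{\left(-4 + 10^{2}\right) \left(-348\right)}{7330} = 24 \sqrt{123} \left(- \frac{1}{9449}\right) + \left(-4 + 100\right) \left(-348\right) \frac{1}{7330} = - \frac{24 \sqrt{123}}{9449} + 96 \left(-348\right) \frac{1}{7330} = - \frac{24 \sqrt{123}}{9449} - \frac{16704}{3665} = - \frac{16704}{3665} - \frac{24 \sqrt{123}}{9449}$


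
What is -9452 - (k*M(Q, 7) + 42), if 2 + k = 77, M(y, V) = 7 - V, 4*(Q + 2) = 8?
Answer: -9494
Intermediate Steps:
Q = 0 (Q = -2 + (¼)*8 = -2 + 2 = 0)
k = 75 (k = -2 + 77 = 75)
-9452 - (k*M(Q, 7) + 42) = -9452 - (75*(7 - 1*7) + 42) = -9452 - (75*(7 - 7) + 42) = -9452 - (75*0 + 42) = -9452 - (0 + 42) = -9452 - 1*42 = -9452 - 42 = -9494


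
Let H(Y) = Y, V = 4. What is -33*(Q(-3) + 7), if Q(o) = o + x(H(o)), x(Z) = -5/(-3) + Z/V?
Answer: -649/4 ≈ -162.25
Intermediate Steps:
x(Z) = 5/3 + Z/4 (x(Z) = -5/(-3) + Z/4 = -5*(-⅓) + Z*(¼) = 5/3 + Z/4)
Q(o) = 5/3 + 5*o/4 (Q(o) = o + (5/3 + o/4) = 5/3 + 5*o/4)
-33*(Q(-3) + 7) = -33*((5/3 + (5/4)*(-3)) + 7) = -33*((5/3 - 15/4) + 7) = -33*(-25/12 + 7) = -33*59/12 = -649/4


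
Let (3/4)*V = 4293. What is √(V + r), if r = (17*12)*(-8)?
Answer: 2*√1023 ≈ 63.969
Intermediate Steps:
V = 5724 (V = (4/3)*4293 = 5724)
r = -1632 (r = 204*(-8) = -1632)
√(V + r) = √(5724 - 1632) = √4092 = 2*√1023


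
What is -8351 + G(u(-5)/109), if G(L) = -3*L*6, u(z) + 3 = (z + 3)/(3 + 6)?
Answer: -910201/109 ≈ -8350.5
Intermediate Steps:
u(z) = -8/3 + z/9 (u(z) = -3 + (z + 3)/(3 + 6) = -3 + (3 + z)/9 = -3 + (3 + z)*(⅑) = -3 + (⅓ + z/9) = -8/3 + z/9)
G(L) = -18*L
-8351 + G(u(-5)/109) = -8351 - 18*(-8/3 + (⅑)*(-5))/109 = -8351 - 18*(-8/3 - 5/9)/109 = -8351 - (-58)/109 = -8351 - 18*(-29/981) = -8351 + 58/109 = -910201/109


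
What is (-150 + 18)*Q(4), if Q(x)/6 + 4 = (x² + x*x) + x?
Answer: -25344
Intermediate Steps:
Q(x) = -24 + 6*x + 12*x² (Q(x) = -24 + 6*((x² + x*x) + x) = -24 + 6*((x² + x²) + x) = -24 + 6*(2*x² + x) = -24 + 6*(x + 2*x²) = -24 + (6*x + 12*x²) = -24 + 6*x + 12*x²)
(-150 + 18)*Q(4) = (-150 + 18)*(-24 + 6*4 + 12*4²) = -132*(-24 + 24 + 12*16) = -132*(-24 + 24 + 192) = -132*192 = -25344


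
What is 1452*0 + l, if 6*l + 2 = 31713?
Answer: 31711/6 ≈ 5285.2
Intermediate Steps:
l = 31711/6 (l = -1/3 + (1/6)*31713 = -1/3 + 10571/2 = 31711/6 ≈ 5285.2)
1452*0 + l = 1452*0 + 31711/6 = 0 + 31711/6 = 31711/6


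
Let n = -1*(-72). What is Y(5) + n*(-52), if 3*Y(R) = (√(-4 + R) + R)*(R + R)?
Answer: -3724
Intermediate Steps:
n = 72
Y(R) = 2*R*(R + √(-4 + R))/3 (Y(R) = ((√(-4 + R) + R)*(R + R))/3 = ((R + √(-4 + R))*(2*R))/3 = (2*R*(R + √(-4 + R)))/3 = 2*R*(R + √(-4 + R))/3)
Y(5) + n*(-52) = (⅔)*5*(5 + √(-4 + 5)) + 72*(-52) = (⅔)*5*(5 + √1) - 3744 = (⅔)*5*(5 + 1) - 3744 = (⅔)*5*6 - 3744 = 20 - 3744 = -3724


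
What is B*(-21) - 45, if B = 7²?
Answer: -1074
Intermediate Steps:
B = 49
B*(-21) - 45 = 49*(-21) - 45 = -1029 - 45 = -1074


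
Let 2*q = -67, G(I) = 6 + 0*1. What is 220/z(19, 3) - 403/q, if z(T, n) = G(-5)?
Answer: 9788/201 ≈ 48.697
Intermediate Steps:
G(I) = 6 (G(I) = 6 + 0 = 6)
q = -67/2 (q = (½)*(-67) = -67/2 ≈ -33.500)
z(T, n) = 6
220/z(19, 3) - 403/q = 220/6 - 403/(-67/2) = 220*(⅙) - 403*(-2/67) = 110/3 + 806/67 = 9788/201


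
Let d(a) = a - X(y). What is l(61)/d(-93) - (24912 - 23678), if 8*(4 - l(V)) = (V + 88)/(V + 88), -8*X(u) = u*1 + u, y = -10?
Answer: -942807/764 ≈ -1234.0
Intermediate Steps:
X(u) = -u/4 (X(u) = -(u*1 + u)/8 = -(u + u)/8 = -u/4)
l(V) = 31/8 (l(V) = 4 - (V + 88)/(8*(V + 88)) = 4 - (88 + V)/(8*(88 + V)) = 4 - ⅛*1 = 4 - ⅛ = 31/8)
d(a) = -5/2 + a (d(a) = a - (-1)*(-10)/4 = a - 1*5/2 = a - 5/2 = -5/2 + a)
l(61)/d(-93) - (24912 - 23678) = 31/(8*(-5/2 - 93)) - (24912 - 23678) = 31/(8*(-191/2)) - 1*1234 = (31/8)*(-2/191) - 1234 = -31/764 - 1234 = -942807/764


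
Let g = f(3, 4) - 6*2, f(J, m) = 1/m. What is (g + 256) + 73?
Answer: 1269/4 ≈ 317.25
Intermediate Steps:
g = -47/4 (g = 1/4 - 6*2 = 1/4 - 12 = -47/4 ≈ -11.750)
(g + 256) + 73 = (-47/4 + 256) + 73 = 977/4 + 73 = 1269/4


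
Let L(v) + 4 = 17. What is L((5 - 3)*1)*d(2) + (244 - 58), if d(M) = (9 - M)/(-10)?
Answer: 1769/10 ≈ 176.90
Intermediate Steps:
L(v) = 13 (L(v) = -4 + 17 = 13)
d(M) = -9/10 + M/10 (d(M) = (9 - M)*(-⅒) = -9/10 + M/10)
L((5 - 3)*1)*d(2) + (244 - 58) = 13*(-9/10 + (⅒)*2) + (244 - 58) = 13*(-9/10 + ⅕) + 186 = 13*(-7/10) + 186 = -91/10 + 186 = 1769/10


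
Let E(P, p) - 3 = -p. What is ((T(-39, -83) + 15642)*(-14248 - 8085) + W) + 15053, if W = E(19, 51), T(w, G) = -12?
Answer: -349049785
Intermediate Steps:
E(P, p) = 3 - p
W = -48 (W = 3 - 1*51 = 3 - 51 = -48)
((T(-39, -83) + 15642)*(-14248 - 8085) + W) + 15053 = ((-12 + 15642)*(-14248 - 8085) - 48) + 15053 = (15630*(-22333) - 48) + 15053 = (-349064790 - 48) + 15053 = -349064838 + 15053 = -349049785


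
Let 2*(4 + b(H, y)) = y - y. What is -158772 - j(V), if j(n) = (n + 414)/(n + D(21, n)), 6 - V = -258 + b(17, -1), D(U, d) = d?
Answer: -42551237/268 ≈ -1.5877e+5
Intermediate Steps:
b(H, y) = -4 (b(H, y) = -4 + (y - y)/2 = -4 + (1/2)*0 = -4 + 0 = -4)
V = 268 (V = 6 - (-258 - 4) = 6 - 1*(-262) = 6 + 262 = 268)
j(n) = (414 + n)/(2*n) (j(n) = (n + 414)/(n + n) = (414 + n)/((2*n)) = (414 + n)*(1/(2*n)) = (414 + n)/(2*n))
-158772 - j(V) = -158772 - (414 + 268)/(2*268) = -158772 - 682/(2*268) = -158772 - 1*341/268 = -158772 - 341/268 = -42551237/268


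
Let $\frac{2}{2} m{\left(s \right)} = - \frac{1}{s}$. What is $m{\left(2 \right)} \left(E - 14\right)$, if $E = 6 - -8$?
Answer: $0$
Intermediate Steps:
$m{\left(s \right)} = - \frac{1}{s}$
$E = 14$ ($E = 6 + 8 = 14$)
$m{\left(2 \right)} \left(E - 14\right) = - \frac{1}{2} \left(14 - 14\right) = \left(-1\right) \frac{1}{2} \cdot 0 = \left(- \frac{1}{2}\right) 0 = 0$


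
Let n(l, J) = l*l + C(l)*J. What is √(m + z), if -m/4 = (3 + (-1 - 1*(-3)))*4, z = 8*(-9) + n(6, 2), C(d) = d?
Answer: 2*I*√26 ≈ 10.198*I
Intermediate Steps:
n(l, J) = l² + J*l (n(l, J) = l*l + l*J = l² + J*l)
z = -24 (z = 8*(-9) + 6*(2 + 6) = -72 + 6*8 = -72 + 48 = -24)
m = -80 (m = -4*(3 + (-1 - 1*(-3)))*4 = -4*(3 + (-1 + 3))*4 = -4*(3 + 2)*4 = -20*4 = -4*20 = -80)
√(m + z) = √(-80 - 24) = √(-104) = 2*I*√26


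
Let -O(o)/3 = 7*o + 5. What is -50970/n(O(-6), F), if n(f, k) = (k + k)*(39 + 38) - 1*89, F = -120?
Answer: 50970/18569 ≈ 2.7449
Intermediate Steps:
O(o) = -15 - 21*o (O(o) = -3*(7*o + 5) = -3*(5 + 7*o) = -15 - 21*o)
n(f, k) = -89 + 154*k (n(f, k) = (2*k)*77 - 89 = 154*k - 89 = -89 + 154*k)
-50970/n(O(-6), F) = -50970/(-89 + 154*(-120)) = -50970/(-89 - 18480) = -50970/(-18569) = -50970*(-1/18569) = 50970/18569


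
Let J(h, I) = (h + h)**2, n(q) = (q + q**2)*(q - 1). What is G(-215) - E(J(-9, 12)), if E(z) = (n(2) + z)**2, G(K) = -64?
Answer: -108964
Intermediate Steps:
n(q) = (-1 + q)*(q + q**2) (n(q) = (q + q**2)*(-1 + q) = (-1 + q)*(q + q**2))
J(h, I) = 4*h**2 (J(h, I) = (2*h)**2 = 4*h**2)
E(z) = (6 + z)**2 (E(z) = ((2**3 - 1*2) + z)**2 = ((8 - 2) + z)**2 = (6 + z)**2)
G(-215) - E(J(-9, 12)) = -64 - (6 + 4*(-9)**2)**2 = -64 - (6 + 4*81)**2 = -64 - (6 + 324)**2 = -64 - 1*330**2 = -64 - 1*108900 = -64 - 108900 = -108964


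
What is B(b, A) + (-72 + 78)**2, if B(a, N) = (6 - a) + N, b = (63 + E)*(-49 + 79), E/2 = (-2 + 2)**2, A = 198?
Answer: -1650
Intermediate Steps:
E = 0 (E = 2*(-2 + 2)**2 = 2*0**2 = 2*0 = 0)
b = 1890 (b = (63 + 0)*(-49 + 79) = 63*30 = 1890)
B(a, N) = 6 + N - a
B(b, A) + (-72 + 78)**2 = (6 + 198 - 1*1890) + (-72 + 78)**2 = (6 + 198 - 1890) + 6**2 = -1686 + 36 = -1650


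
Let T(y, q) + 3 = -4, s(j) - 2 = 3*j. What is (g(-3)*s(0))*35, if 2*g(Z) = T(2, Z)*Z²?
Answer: -2205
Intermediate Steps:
s(j) = 2 + 3*j
T(y, q) = -7 (T(y, q) = -3 - 4 = -7)
g(Z) = -7*Z²/2 (g(Z) = (-7*Z²)/2 = -7*Z²/2)
(g(-3)*s(0))*35 = ((-7/2*(-3)²)*(2 + 3*0))*35 = ((-7/2*9)*(2 + 0))*35 = -63/2*2*35 = -63*35 = -2205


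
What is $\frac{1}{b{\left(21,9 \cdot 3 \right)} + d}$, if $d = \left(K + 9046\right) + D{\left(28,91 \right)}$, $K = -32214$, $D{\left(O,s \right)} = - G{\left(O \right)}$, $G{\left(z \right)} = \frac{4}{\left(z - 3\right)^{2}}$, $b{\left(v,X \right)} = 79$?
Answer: $- \frac{625}{14430629} \approx -4.3311 \cdot 10^{-5}$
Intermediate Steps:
$G{\left(z \right)} = \frac{4}{\left(-3 + z\right)^{2}}$
$D{\left(O,s \right)} = - \frac{4}{\left(-3 + O\right)^{2}}$
$d = - \frac{14480004}{625}$ ($d = \left(-32214 + 9046\right) - \frac{4}{\left(-3 + 28\right)^{2}} = -23168 - \frac{4}{625} = - \frac{14480004}{625} \approx -23168.0$)
$\frac{1}{b{\left(21,9 \cdot 3 \right)} + d} = \frac{1}{79 - \frac{14480004}{625}} = \frac{1}{- \frac{14430629}{625}} = - \frac{625}{14430629}$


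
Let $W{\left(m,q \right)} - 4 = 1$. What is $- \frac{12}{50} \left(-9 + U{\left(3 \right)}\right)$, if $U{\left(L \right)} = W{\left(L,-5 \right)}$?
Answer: $\frac{24}{25} \approx 0.96$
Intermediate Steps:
$W{\left(m,q \right)} = 5$ ($W{\left(m,q \right)} = 4 + 1 = 5$)
$U{\left(L \right)} = 5$
$- \frac{12}{50} \left(-9 + U{\left(3 \right)}\right) = - \frac{12}{50} \left(-9 + 5\right) = \left(-12\right) \frac{1}{50} \left(-4\right) = \left(- \frac{6}{25}\right) \left(-4\right) = \frac{24}{25}$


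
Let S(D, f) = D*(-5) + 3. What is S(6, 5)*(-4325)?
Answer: 116775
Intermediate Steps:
S(D, f) = 3 - 5*D (S(D, f) = -5*D + 3 = 3 - 5*D)
S(6, 5)*(-4325) = (3 - 5*6)*(-4325) = (3 - 30)*(-4325) = -27*(-4325) = 116775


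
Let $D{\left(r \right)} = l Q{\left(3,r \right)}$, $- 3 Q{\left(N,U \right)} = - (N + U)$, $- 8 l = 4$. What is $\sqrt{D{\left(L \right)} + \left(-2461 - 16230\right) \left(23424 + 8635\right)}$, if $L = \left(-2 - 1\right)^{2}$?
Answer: $3 i \sqrt{66579419} \approx 24479.0 i$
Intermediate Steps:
$l = - \frac{1}{2}$ ($l = \left(- \frac{1}{8}\right) 4 = - \frac{1}{2} \approx -0.5$)
$Q{\left(N,U \right)} = \frac{N}{3} + \frac{U}{3}$ ($Q{\left(N,U \right)} = - \frac{\left(-1\right) \left(N + U\right)}{3} = - \frac{- N - U}{3} = \frac{N}{3} + \frac{U}{3}$)
$L = 9$ ($L = \left(-3\right)^{2} = 9$)
$D{\left(r \right)} = - \frac{1}{2} - \frac{r}{6}$ ($D{\left(r \right)} = - \frac{\frac{1}{3} \cdot 3 + \frac{r}{3}}{2} = - \frac{1 + \frac{r}{3}}{2} = - \frac{1}{2} - \frac{r}{6}$)
$\sqrt{D{\left(L \right)} + \left(-2461 - 16230\right) \left(23424 + 8635\right)} = \sqrt{\left(- \frac{1}{2} - \frac{3}{2}\right) + \left(-2461 - 16230\right) \left(23424 + 8635\right)} = \sqrt{\left(- \frac{1}{2} - \frac{3}{2}\right) - 599214769} = \sqrt{-2 - 599214769} = \sqrt{-599214771} = 3 i \sqrt{66579419}$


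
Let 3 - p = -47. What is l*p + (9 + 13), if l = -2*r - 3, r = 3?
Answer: -428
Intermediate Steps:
p = 50 (p = 3 - 1*(-47) = 3 + 47 = 50)
l = -9 (l = -2*3 - 3 = -6 - 3 = -9)
l*p + (9 + 13) = -9*50 + (9 + 13) = -450 + 22 = -428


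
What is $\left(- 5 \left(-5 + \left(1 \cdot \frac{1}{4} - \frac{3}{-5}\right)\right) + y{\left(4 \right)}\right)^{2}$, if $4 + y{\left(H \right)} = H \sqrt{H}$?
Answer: $\frac{9801}{16} \approx 612.56$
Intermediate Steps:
$y{\left(H \right)} = -4 + H^{\frac{3}{2}}$ ($y{\left(H \right)} = -4 + H \sqrt{H} = -4 + H^{\frac{3}{2}}$)
$\left(- 5 \left(-5 + \left(1 \cdot \frac{1}{4} - \frac{3}{-5}\right)\right) + y{\left(4 \right)}\right)^{2} = \left(- 5 \left(-5 + \left(1 \cdot \frac{1}{4} - \frac{3}{-5}\right)\right) - \left(4 - 4^{\frac{3}{2}}\right)\right)^{2} = \left(- 5 \left(-5 + \left(1 \cdot \frac{1}{4} - - \frac{3}{5}\right)\right) + \left(-4 + 8\right)\right)^{2} = \left(- 5 \left(-5 + \left(\frac{1}{4} + \frac{3}{5}\right)\right) + 4\right)^{2} = \left(- 5 \left(-5 + \frac{17}{20}\right) + 4\right)^{2} = \left(\left(-5\right) \left(- \frac{83}{20}\right) + 4\right)^{2} = \left(\frac{83}{4} + 4\right)^{2} = \left(\frac{99}{4}\right)^{2} = \frac{9801}{16}$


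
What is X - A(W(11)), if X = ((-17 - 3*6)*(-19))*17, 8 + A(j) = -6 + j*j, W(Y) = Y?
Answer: 11198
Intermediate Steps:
A(j) = -14 + j**2 (A(j) = -8 + (-6 + j*j) = -8 + (-6 + j**2) = -14 + j**2)
X = 11305 (X = ((-17 - 18)*(-19))*17 = -35*(-19)*17 = 665*17 = 11305)
X - A(W(11)) = 11305 - (-14 + 11**2) = 11305 - (-14 + 121) = 11305 - 1*107 = 11305 - 107 = 11198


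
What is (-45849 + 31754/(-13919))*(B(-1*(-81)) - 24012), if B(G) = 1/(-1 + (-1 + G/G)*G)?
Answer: 15325192291805/13919 ≈ 1.1010e+9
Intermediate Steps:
B(G) = -1 (B(G) = 1/(-1 + (-1 + 1)*G) = 1/(-1 + 0*G) = 1/(-1 + 0) = 1/(-1) = -1)
(-45849 + 31754/(-13919))*(B(-1*(-81)) - 24012) = (-45849 + 31754/(-13919))*(-1 - 24012) = (-45849 + 31754*(-1/13919))*(-24013) = (-45849 - 31754/13919)*(-24013) = -638203985/13919*(-24013) = 15325192291805/13919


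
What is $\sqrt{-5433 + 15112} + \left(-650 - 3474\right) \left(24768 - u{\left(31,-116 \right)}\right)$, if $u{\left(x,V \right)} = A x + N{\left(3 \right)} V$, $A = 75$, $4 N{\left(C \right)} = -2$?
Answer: $-92315740 + \sqrt{9679} \approx -9.2316 \cdot 10^{7}$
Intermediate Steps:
$N{\left(C \right)} = - \frac{1}{2}$ ($N{\left(C \right)} = \frac{1}{4} \left(-2\right) = - \frac{1}{2}$)
$u{\left(x,V \right)} = 75 x - \frac{V}{2}$
$\sqrt{-5433 + 15112} + \left(-650 - 3474\right) \left(24768 - u{\left(31,-116 \right)}\right) = \sqrt{-5433 + 15112} + \left(-650 - 3474\right) \left(24768 - \left(75 \cdot 31 - -58\right)\right) = \sqrt{9679} - 4124 \left(24768 - \left(2325 + 58\right)\right) = \sqrt{9679} - 4124 \left(24768 - 2383\right) = \sqrt{9679} - 92315740 = -92315740 + \sqrt{9679}$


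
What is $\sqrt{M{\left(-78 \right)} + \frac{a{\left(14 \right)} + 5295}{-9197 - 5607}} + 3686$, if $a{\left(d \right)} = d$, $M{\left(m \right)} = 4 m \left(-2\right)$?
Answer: $3686 + \frac{\sqrt{34169064287}}{7402} \approx 3711.0$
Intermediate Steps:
$M{\left(m \right)} = - 8 m$
$\sqrt{M{\left(-78 \right)} + \frac{a{\left(14 \right)} + 5295}{-9197 - 5607}} + 3686 = \sqrt{\left(-8\right) \left(-78\right) + \frac{14 + 5295}{-9197 - 5607}} + 3686 = \sqrt{624 + \frac{5309}{-14804}} + 3686 = \sqrt{624 + 5309 \left(- \frac{1}{14804}\right)} + 3686 = \sqrt{624 - \frac{5309}{14804}} + 3686 = \sqrt{\frac{9232387}{14804}} + 3686 = \frac{\sqrt{34169064287}}{7402} + 3686 = 3686 + \frac{\sqrt{34169064287}}{7402}$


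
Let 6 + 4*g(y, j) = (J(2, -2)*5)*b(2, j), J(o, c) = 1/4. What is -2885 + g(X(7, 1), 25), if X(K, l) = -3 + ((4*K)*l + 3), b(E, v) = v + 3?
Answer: -11511/4 ≈ -2877.8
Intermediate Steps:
b(E, v) = 3 + v
X(K, l) = 4*K*l (X(K, l) = -3 + (4*K*l + 3) = -3 + (3 + 4*K*l) = 4*K*l)
J(o, c) = ¼
g(y, j) = -9/16 + 5*j/16 (g(y, j) = -3/2 + (((¼)*5)*(3 + j))/4 = -3/2 + (5*(3 + j)/4)/4 = -3/2 + (15/4 + 5*j/4)/4 = -3/2 + (15/16 + 5*j/16) = -9/16 + 5*j/16)
-2885 + g(X(7, 1), 25) = -2885 + (-9/16 + (5/16)*25) = -2885 + (-9/16 + 125/16) = -2885 + 29/4 = -11511/4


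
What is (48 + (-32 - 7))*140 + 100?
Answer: 1360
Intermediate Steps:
(48 + (-32 - 7))*140 + 100 = (48 - 39)*140 + 100 = 9*140 + 100 = 1260 + 100 = 1360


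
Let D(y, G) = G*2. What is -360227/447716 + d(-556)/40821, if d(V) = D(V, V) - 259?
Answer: -5106215001/6092071612 ≈ -0.83817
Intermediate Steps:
D(y, G) = 2*G
d(V) = -259 + 2*V (d(V) = 2*V - 259 = -259 + 2*V)
-360227/447716 + d(-556)/40821 = -360227/447716 + (-259 + 2*(-556))/40821 = -360227*1/447716 + (-259 - 1112)*(1/40821) = -360227/447716 - 1371*1/40821 = -360227/447716 - 457/13607 = -5106215001/6092071612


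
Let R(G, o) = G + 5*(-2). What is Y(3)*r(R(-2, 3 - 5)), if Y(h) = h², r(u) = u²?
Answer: 1296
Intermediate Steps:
R(G, o) = -10 + G (R(G, o) = G - 10 = -10 + G)
Y(3)*r(R(-2, 3 - 5)) = 3²*(-10 - 2)² = 9*(-12)² = 9*144 = 1296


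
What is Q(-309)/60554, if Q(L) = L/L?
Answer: 1/60554 ≈ 1.6514e-5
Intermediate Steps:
Q(L) = 1
Q(-309)/60554 = 1/60554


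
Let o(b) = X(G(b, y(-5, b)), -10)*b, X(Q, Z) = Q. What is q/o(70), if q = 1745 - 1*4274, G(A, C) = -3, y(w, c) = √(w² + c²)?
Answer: 843/70 ≈ 12.043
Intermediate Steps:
y(w, c) = √(c² + w²)
o(b) = -3*b
q = -2529 (q = 1745 - 4274 = -2529)
q/o(70) = -2529/((-3*70)) = -2529/(-210) = -2529*(-1/210) = 843/70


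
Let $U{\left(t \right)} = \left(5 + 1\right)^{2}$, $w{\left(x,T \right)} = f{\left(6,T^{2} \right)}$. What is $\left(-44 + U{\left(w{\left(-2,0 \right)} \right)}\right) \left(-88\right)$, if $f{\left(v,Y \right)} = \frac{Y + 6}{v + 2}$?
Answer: $704$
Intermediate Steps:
$f{\left(v,Y \right)} = \frac{6 + Y}{2 + v}$
$w{\left(x,T \right)} = \frac{3}{4} + \frac{T^{2}}{8}$ ($w{\left(x,T \right)} = \frac{6 + T^{2}}{2 + 6} = \frac{6 + T^{2}}{8} = \frac{3}{4} + \frac{T^{2}}{8}$)
$U{\left(t \right)} = 36$ ($U{\left(t \right)} = 6^{2} = 36$)
$\left(-44 + U{\left(w{\left(-2,0 \right)} \right)}\right) \left(-88\right) = \left(-44 + 36\right) \left(-88\right) = \left(-8\right) \left(-88\right) = 704$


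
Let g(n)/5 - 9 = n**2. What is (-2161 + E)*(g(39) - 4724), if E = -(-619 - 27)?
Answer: -4432890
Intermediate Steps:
g(n) = 45 + 5*n**2
E = 646 (E = -1*(-646) = 646)
(-2161 + E)*(g(39) - 4724) = (-2161 + 646)*((45 + 5*39**2) - 4724) = -1515*((45 + 5*1521) - 4724) = -1515*((45 + 7605) - 4724) = -1515*(7650 - 4724) = -1515*2926 = -4432890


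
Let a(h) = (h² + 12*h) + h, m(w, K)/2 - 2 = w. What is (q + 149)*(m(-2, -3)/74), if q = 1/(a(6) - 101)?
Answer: 0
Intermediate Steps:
m(w, K) = 4 + 2*w
a(h) = h² + 13*h
q = 1/13 (q = 1/(6*(13 + 6) - 101) = 1/(6*19 - 101) = 1/(114 - 101) = 1/13 ≈ 0.076923)
(q + 149)*(m(-2, -3)/74) = (1/13 + 149)*((4 + 2*(-2))/74) = 1938*((4 - 4)*(1/74))/13 = 1938*(0*(1/74))/13 = (1938/13)*0 = 0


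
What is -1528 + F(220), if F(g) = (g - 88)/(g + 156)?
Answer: -143599/94 ≈ -1527.6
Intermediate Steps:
F(g) = (-88 + g)/(156 + g)
-1528 + F(220) = -1528 + (-88 + 220)/(156 + 220) = -1528 + 132/376 = -1528 + (1/376)*132 = -1528 + 33/94 = -143599/94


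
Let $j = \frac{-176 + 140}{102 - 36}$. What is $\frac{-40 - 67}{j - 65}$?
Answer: $\frac{1177}{721} \approx 1.6325$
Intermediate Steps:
$j = - \frac{6}{11}$ ($j = - \frac{36}{66} = \left(-36\right) \frac{1}{66} = - \frac{6}{11} \approx -0.54545$)
$\frac{-40 - 67}{j - 65} = \frac{-40 - 67}{- \frac{6}{11} - 65} = - \frac{107}{- \frac{721}{11}} = \left(-107\right) \left(- \frac{11}{721}\right) = \frac{1177}{721}$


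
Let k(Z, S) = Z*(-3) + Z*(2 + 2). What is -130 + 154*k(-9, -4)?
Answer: -1516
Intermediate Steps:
k(Z, S) = Z (k(Z, S) = -3*Z + Z*4 = -3*Z + 4*Z = Z)
-130 + 154*k(-9, -4) = -130 + 154*(-9) = -130 - 1386 = -1516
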